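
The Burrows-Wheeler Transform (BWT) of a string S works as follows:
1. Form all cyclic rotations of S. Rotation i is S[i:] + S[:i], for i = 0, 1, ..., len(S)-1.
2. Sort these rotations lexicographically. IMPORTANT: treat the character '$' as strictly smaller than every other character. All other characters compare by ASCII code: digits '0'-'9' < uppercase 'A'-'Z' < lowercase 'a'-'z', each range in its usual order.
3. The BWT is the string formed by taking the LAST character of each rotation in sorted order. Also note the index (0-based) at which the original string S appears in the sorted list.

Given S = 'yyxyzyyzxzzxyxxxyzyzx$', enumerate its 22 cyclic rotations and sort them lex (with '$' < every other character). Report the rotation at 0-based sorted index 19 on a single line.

All 22 rotations (rotation i = S[i:]+S[:i]):
  rot[0] = yyxyzyyzxzzxyxxxyzyzx$
  rot[1] = yxyzyyzxzzxyxxxyzyzx$y
  rot[2] = xyzyyzxzzxyxxxyzyzx$yy
  rot[3] = yzyyzxzzxyxxxyzyzx$yyx
  rot[4] = zyyzxzzxyxxxyzyzx$yyxy
  rot[5] = yyzxzzxyxxxyzyzx$yyxyz
  rot[6] = yzxzzxyxxxyzyzx$yyxyzy
  rot[7] = zxzzxyxxxyzyzx$yyxyzyy
  rot[8] = xzzxyxxxyzyzx$yyxyzyyz
  rot[9] = zzxyxxxyzyzx$yyxyzyyzx
  rot[10] = zxyxxxyzyzx$yyxyzyyzxz
  rot[11] = xyxxxyzyzx$yyxyzyyzxzz
  rot[12] = yxxxyzyzx$yyxyzyyzxzzx
  rot[13] = xxxyzyzx$yyxyzyyzxzzxy
  rot[14] = xxyzyzx$yyxyzyyzxzzxyx
  rot[15] = xyzyzx$yyxyzyyzxzzxyxx
  rot[16] = yzyzx$yyxyzyyzxzzxyxxx
  rot[17] = zyzx$yyxyzyyzxzzxyxxxy
  rot[18] = yzx$yyxyzyyzxzzxyxxxyz
  rot[19] = zx$yyxyzyyzxzzxyxxxyzy
  rot[20] = x$yyxyzyyzxzzxyxxxyzyz
  rot[21] = $yyxyzyyzxzzxyxxxyzyzx
Sorted (with $ < everything):
  sorted[0] = $yyxyzyyzxzzxyxxxyzyzx
  sorted[1] = x$yyxyzyyzxzzxyxxxyzyz
  sorted[2] = xxxyzyzx$yyxyzyyzxzzxy
  sorted[3] = xxyzyzx$yyxyzyyzxzzxyx
  sorted[4] = xyxxxyzyzx$yyxyzyyzxzz
  sorted[5] = xyzyyzxzzxyxxxyzyzx$yy
  sorted[6] = xyzyzx$yyxyzyyzxzzxyxx
  sorted[7] = xzzxyxxxyzyzx$yyxyzyyz
  sorted[8] = yxxxyzyzx$yyxyzyyzxzzx
  sorted[9] = yxyzyyzxzzxyxxxyzyzx$y
  sorted[10] = yyxyzyyzxzzxyxxxyzyzx$
  sorted[11] = yyzxzzxyxxxyzyzx$yyxyz
  sorted[12] = yzx$yyxyzyyzxzzxyxxxyz
  sorted[13] = yzxzzxyxxxyzyzx$yyxyzy
  sorted[14] = yzyyzxzzxyxxxyzyzx$yyx
  sorted[15] = yzyzx$yyxyzyyzxzzxyxxx
  sorted[16] = zx$yyxyzyyzxzzxyxxxyzy
  sorted[17] = zxyxxxyzyzx$yyxyzyyzxz
  sorted[18] = zxzzxyxxxyzyzx$yyxyzyy
  sorted[19] = zyyzxzzxyxxxyzyzx$yyxy
  sorted[20] = zyzx$yyxyzyyzxzzxyxxxy
  sorted[21] = zzxyxxxyzyzx$yyxyzyyzx
sorted[19] = zyyzxzzxyxxxyzyzx$yyxy

Answer: zyyzxzzxyxxxyzyzx$yyxy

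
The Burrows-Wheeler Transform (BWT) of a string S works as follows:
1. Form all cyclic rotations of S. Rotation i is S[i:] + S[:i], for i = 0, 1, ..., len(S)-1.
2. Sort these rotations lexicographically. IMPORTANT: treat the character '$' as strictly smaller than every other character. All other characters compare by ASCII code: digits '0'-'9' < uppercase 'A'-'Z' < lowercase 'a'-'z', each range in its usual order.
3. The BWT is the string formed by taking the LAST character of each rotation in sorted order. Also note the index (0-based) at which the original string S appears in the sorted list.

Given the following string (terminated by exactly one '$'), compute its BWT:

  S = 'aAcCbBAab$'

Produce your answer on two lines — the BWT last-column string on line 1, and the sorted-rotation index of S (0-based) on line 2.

Answer: bBabc$AaCA
5

Derivation:
All 10 rotations (rotation i = S[i:]+S[:i]):
  rot[0] = aAcCbBAab$
  rot[1] = AcCbBAab$a
  rot[2] = cCbBAab$aA
  rot[3] = CbBAab$aAc
  rot[4] = bBAab$aAcC
  rot[5] = BAab$aAcCb
  rot[6] = Aab$aAcCbB
  rot[7] = ab$aAcCbBA
  rot[8] = b$aAcCbBAa
  rot[9] = $aAcCbBAab
Sorted (with $ < everything):
  sorted[0] = $aAcCbBAab  (last char: 'b')
  sorted[1] = Aab$aAcCbB  (last char: 'B')
  sorted[2] = AcCbBAab$a  (last char: 'a')
  sorted[3] = BAab$aAcCb  (last char: 'b')
  sorted[4] = CbBAab$aAc  (last char: 'c')
  sorted[5] = aAcCbBAab$  (last char: '$')
  sorted[6] = ab$aAcCbBA  (last char: 'A')
  sorted[7] = b$aAcCbBAa  (last char: 'a')
  sorted[8] = bBAab$aAcC  (last char: 'C')
  sorted[9] = cCbBAab$aA  (last char: 'A')
Last column: bBabc$AaCA
Original string S is at sorted index 5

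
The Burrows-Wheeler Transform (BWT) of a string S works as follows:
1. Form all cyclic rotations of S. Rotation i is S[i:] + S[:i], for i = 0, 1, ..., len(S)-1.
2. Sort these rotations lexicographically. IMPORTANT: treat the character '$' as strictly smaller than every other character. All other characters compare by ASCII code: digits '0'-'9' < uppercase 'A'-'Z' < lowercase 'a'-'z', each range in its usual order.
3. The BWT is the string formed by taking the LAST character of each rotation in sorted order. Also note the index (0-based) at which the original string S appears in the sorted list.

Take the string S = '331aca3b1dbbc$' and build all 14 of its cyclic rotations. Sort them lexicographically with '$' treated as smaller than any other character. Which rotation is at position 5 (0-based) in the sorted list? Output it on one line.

Answer: 3b1dbbc$331aca

Derivation:
All 14 rotations (rotation i = S[i:]+S[:i]):
  rot[0] = 331aca3b1dbbc$
  rot[1] = 31aca3b1dbbc$3
  rot[2] = 1aca3b1dbbc$33
  rot[3] = aca3b1dbbc$331
  rot[4] = ca3b1dbbc$331a
  rot[5] = a3b1dbbc$331ac
  rot[6] = 3b1dbbc$331aca
  rot[7] = b1dbbc$331aca3
  rot[8] = 1dbbc$331aca3b
  rot[9] = dbbc$331aca3b1
  rot[10] = bbc$331aca3b1d
  rot[11] = bc$331aca3b1db
  rot[12] = c$331aca3b1dbb
  rot[13] = $331aca3b1dbbc
Sorted (with $ < everything):
  sorted[0] = $331aca3b1dbbc
  sorted[1] = 1aca3b1dbbc$33
  sorted[2] = 1dbbc$331aca3b
  sorted[3] = 31aca3b1dbbc$3
  sorted[4] = 331aca3b1dbbc$
  sorted[5] = 3b1dbbc$331aca
  sorted[6] = a3b1dbbc$331ac
  sorted[7] = aca3b1dbbc$331
  sorted[8] = b1dbbc$331aca3
  sorted[9] = bbc$331aca3b1d
  sorted[10] = bc$331aca3b1db
  sorted[11] = c$331aca3b1dbb
  sorted[12] = ca3b1dbbc$331a
  sorted[13] = dbbc$331aca3b1
sorted[5] = 3b1dbbc$331aca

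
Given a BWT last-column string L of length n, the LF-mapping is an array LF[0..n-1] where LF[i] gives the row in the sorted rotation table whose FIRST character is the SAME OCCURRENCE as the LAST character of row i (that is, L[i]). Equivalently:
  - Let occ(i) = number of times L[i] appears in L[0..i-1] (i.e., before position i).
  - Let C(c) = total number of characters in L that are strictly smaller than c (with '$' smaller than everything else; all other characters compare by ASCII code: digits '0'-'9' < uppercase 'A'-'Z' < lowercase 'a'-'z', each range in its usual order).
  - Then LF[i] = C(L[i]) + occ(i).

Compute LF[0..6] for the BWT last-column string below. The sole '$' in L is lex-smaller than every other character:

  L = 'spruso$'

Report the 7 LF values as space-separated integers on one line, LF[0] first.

Answer: 4 2 3 6 5 1 0

Derivation:
Char counts: '$':1, 'o':1, 'p':1, 'r':1, 's':2, 'u':1
C (first-col start): C('$')=0, C('o')=1, C('p')=2, C('r')=3, C('s')=4, C('u')=6
L[0]='s': occ=0, LF[0]=C('s')+0=4+0=4
L[1]='p': occ=0, LF[1]=C('p')+0=2+0=2
L[2]='r': occ=0, LF[2]=C('r')+0=3+0=3
L[3]='u': occ=0, LF[3]=C('u')+0=6+0=6
L[4]='s': occ=1, LF[4]=C('s')+1=4+1=5
L[5]='o': occ=0, LF[5]=C('o')+0=1+0=1
L[6]='$': occ=0, LF[6]=C('$')+0=0+0=0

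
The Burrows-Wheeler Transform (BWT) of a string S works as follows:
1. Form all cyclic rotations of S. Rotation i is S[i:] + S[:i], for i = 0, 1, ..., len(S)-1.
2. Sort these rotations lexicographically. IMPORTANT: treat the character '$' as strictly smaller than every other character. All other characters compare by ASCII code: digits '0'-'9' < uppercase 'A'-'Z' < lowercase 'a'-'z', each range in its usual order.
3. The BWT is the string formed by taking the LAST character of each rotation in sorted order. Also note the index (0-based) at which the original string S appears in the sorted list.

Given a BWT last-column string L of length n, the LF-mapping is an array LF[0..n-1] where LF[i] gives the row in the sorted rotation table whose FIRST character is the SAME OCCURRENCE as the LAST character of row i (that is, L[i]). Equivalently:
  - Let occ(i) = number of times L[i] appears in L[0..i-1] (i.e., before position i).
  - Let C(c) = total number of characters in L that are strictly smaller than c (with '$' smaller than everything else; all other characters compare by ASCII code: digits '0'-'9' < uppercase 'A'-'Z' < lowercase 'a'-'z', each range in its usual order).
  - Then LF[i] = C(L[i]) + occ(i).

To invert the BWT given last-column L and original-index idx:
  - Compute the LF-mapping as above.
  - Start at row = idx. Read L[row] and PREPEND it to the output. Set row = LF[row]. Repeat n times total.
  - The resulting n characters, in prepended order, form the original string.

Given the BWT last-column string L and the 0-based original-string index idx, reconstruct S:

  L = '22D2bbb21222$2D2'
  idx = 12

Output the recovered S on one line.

LF mapping: 2 3 11 4 13 14 15 5 1 6 7 8 0 9 12 10
Walk LF starting at row 12, prepending L[row]:
  step 1: row=12, L[12]='$', prepend. Next row=LF[12]=0
  step 2: row=0, L[0]='2', prepend. Next row=LF[0]=2
  step 3: row=2, L[2]='D', prepend. Next row=LF[2]=11
  step 4: row=11, L[11]='2', prepend. Next row=LF[11]=8
  step 5: row=8, L[8]='1', prepend. Next row=LF[8]=1
  step 6: row=1, L[1]='2', prepend. Next row=LF[1]=3
  step 7: row=3, L[3]='2', prepend. Next row=LF[3]=4
  step 8: row=4, L[4]='b', prepend. Next row=LF[4]=13
  step 9: row=13, L[13]='2', prepend. Next row=LF[13]=9
  step 10: row=9, L[9]='2', prepend. Next row=LF[9]=6
  step 11: row=6, L[6]='b', prepend. Next row=LF[6]=15
  step 12: row=15, L[15]='2', prepend. Next row=LF[15]=10
  step 13: row=10, L[10]='2', prepend. Next row=LF[10]=7
  step 14: row=7, L[7]='2', prepend. Next row=LF[7]=5
  step 15: row=5, L[5]='b', prepend. Next row=LF[5]=14
  step 16: row=14, L[14]='D', prepend. Next row=LF[14]=12
Reversed output: Db222b22b2212D2$

Answer: Db222b22b2212D2$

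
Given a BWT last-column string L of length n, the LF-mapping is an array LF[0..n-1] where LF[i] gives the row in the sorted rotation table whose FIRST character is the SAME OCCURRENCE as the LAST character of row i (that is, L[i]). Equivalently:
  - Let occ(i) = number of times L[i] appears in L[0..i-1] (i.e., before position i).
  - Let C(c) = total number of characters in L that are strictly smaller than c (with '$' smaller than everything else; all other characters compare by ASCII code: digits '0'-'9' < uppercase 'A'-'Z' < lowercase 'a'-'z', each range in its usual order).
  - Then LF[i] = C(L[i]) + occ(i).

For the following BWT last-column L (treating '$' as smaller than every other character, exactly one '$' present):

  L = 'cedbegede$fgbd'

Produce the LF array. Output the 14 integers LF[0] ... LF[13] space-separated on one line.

Answer: 3 7 4 1 8 12 9 5 10 0 11 13 2 6

Derivation:
Char counts: '$':1, 'b':2, 'c':1, 'd':3, 'e':4, 'f':1, 'g':2
C (first-col start): C('$')=0, C('b')=1, C('c')=3, C('d')=4, C('e')=7, C('f')=11, C('g')=12
L[0]='c': occ=0, LF[0]=C('c')+0=3+0=3
L[1]='e': occ=0, LF[1]=C('e')+0=7+0=7
L[2]='d': occ=0, LF[2]=C('d')+0=4+0=4
L[3]='b': occ=0, LF[3]=C('b')+0=1+0=1
L[4]='e': occ=1, LF[4]=C('e')+1=7+1=8
L[5]='g': occ=0, LF[5]=C('g')+0=12+0=12
L[6]='e': occ=2, LF[6]=C('e')+2=7+2=9
L[7]='d': occ=1, LF[7]=C('d')+1=4+1=5
L[8]='e': occ=3, LF[8]=C('e')+3=7+3=10
L[9]='$': occ=0, LF[9]=C('$')+0=0+0=0
L[10]='f': occ=0, LF[10]=C('f')+0=11+0=11
L[11]='g': occ=1, LF[11]=C('g')+1=12+1=13
L[12]='b': occ=1, LF[12]=C('b')+1=1+1=2
L[13]='d': occ=2, LF[13]=C('d')+2=4+2=6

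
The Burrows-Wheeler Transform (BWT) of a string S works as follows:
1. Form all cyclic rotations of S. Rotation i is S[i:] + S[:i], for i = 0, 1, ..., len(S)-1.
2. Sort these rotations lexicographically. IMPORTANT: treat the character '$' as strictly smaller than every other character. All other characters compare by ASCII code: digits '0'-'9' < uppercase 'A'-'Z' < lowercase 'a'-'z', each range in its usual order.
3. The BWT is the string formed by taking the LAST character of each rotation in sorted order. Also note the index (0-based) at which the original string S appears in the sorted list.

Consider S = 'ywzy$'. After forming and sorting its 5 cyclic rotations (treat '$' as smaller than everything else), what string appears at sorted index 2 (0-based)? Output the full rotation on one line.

All 5 rotations (rotation i = S[i:]+S[:i]):
  rot[0] = ywzy$
  rot[1] = wzy$y
  rot[2] = zy$yw
  rot[3] = y$ywz
  rot[4] = $ywzy
Sorted (with $ < everything):
  sorted[0] = $ywzy
  sorted[1] = wzy$y
  sorted[2] = y$ywz
  sorted[3] = ywzy$
  sorted[4] = zy$yw
sorted[2] = y$ywz

Answer: y$ywz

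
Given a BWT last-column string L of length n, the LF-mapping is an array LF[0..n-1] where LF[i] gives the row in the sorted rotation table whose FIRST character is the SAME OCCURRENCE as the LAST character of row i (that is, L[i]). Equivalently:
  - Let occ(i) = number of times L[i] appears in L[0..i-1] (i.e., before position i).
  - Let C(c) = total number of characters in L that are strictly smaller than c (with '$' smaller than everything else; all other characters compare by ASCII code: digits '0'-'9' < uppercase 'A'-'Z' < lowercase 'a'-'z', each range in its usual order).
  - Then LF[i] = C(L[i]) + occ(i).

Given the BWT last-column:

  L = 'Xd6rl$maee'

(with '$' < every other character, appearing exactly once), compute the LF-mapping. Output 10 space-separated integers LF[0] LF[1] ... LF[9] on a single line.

Char counts: '$':1, '6':1, 'X':1, 'a':1, 'd':1, 'e':2, 'l':1, 'm':1, 'r':1
C (first-col start): C('$')=0, C('6')=1, C('X')=2, C('a')=3, C('d')=4, C('e')=5, C('l')=7, C('m')=8, C('r')=9
L[0]='X': occ=0, LF[0]=C('X')+0=2+0=2
L[1]='d': occ=0, LF[1]=C('d')+0=4+0=4
L[2]='6': occ=0, LF[2]=C('6')+0=1+0=1
L[3]='r': occ=0, LF[3]=C('r')+0=9+0=9
L[4]='l': occ=0, LF[4]=C('l')+0=7+0=7
L[5]='$': occ=0, LF[5]=C('$')+0=0+0=0
L[6]='m': occ=0, LF[6]=C('m')+0=8+0=8
L[7]='a': occ=0, LF[7]=C('a')+0=3+0=3
L[8]='e': occ=0, LF[8]=C('e')+0=5+0=5
L[9]='e': occ=1, LF[9]=C('e')+1=5+1=6

Answer: 2 4 1 9 7 0 8 3 5 6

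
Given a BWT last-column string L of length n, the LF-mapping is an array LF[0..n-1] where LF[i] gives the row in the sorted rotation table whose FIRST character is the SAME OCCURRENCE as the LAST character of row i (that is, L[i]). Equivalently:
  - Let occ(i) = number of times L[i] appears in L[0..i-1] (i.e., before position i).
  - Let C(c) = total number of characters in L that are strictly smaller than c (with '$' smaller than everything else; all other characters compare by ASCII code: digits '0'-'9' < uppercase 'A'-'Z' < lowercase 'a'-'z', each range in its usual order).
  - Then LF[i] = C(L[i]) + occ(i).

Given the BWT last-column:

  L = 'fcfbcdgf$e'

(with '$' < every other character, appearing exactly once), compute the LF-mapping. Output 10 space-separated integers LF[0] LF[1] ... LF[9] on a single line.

Answer: 6 2 7 1 3 4 9 8 0 5

Derivation:
Char counts: '$':1, 'b':1, 'c':2, 'd':1, 'e':1, 'f':3, 'g':1
C (first-col start): C('$')=0, C('b')=1, C('c')=2, C('d')=4, C('e')=5, C('f')=6, C('g')=9
L[0]='f': occ=0, LF[0]=C('f')+0=6+0=6
L[1]='c': occ=0, LF[1]=C('c')+0=2+0=2
L[2]='f': occ=1, LF[2]=C('f')+1=6+1=7
L[3]='b': occ=0, LF[3]=C('b')+0=1+0=1
L[4]='c': occ=1, LF[4]=C('c')+1=2+1=3
L[5]='d': occ=0, LF[5]=C('d')+0=4+0=4
L[6]='g': occ=0, LF[6]=C('g')+0=9+0=9
L[7]='f': occ=2, LF[7]=C('f')+2=6+2=8
L[8]='$': occ=0, LF[8]=C('$')+0=0+0=0
L[9]='e': occ=0, LF[9]=C('e')+0=5+0=5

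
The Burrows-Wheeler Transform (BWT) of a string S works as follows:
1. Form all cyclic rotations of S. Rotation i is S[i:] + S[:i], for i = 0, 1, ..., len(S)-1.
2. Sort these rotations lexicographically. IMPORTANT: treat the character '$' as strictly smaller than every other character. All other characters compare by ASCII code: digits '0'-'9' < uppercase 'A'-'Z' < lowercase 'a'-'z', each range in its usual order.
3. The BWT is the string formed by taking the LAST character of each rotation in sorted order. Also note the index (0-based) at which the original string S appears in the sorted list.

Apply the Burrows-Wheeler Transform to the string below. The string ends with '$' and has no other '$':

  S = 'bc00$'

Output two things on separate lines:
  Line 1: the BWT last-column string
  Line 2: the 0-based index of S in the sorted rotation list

All 5 rotations (rotation i = S[i:]+S[:i]):
  rot[0] = bc00$
  rot[1] = c00$b
  rot[2] = 00$bc
  rot[3] = 0$bc0
  rot[4] = $bc00
Sorted (with $ < everything):
  sorted[0] = $bc00  (last char: '0')
  sorted[1] = 0$bc0  (last char: '0')
  sorted[2] = 00$bc  (last char: 'c')
  sorted[3] = bc00$  (last char: '$')
  sorted[4] = c00$b  (last char: 'b')
Last column: 00c$b
Original string S is at sorted index 3

Answer: 00c$b
3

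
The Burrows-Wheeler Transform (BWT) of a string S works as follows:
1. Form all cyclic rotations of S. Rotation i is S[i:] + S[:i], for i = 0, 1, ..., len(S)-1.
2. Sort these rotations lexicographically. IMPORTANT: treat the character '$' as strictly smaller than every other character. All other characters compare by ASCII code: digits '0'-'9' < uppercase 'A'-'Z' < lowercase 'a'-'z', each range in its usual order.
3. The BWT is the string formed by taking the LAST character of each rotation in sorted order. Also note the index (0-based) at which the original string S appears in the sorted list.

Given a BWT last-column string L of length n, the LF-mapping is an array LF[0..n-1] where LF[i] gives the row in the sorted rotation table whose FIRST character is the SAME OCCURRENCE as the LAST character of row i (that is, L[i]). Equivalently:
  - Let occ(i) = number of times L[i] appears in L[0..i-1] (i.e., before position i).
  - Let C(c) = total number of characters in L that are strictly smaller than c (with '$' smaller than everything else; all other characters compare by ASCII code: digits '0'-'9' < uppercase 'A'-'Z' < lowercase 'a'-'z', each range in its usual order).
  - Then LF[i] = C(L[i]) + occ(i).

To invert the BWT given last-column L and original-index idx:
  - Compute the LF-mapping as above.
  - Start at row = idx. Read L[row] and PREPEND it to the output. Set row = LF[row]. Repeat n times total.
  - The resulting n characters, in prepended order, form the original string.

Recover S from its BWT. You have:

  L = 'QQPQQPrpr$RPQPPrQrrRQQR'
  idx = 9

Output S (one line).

LF mapping: 6 7 1 8 9 2 18 17 19 0 14 3 10 4 5 20 11 21 22 15 12 13 16
Walk LF starting at row 9, prepending L[row]:
  step 1: row=9, L[9]='$', prepend. Next row=LF[9]=0
  step 2: row=0, L[0]='Q', prepend. Next row=LF[0]=6
  step 3: row=6, L[6]='r', prepend. Next row=LF[6]=18
  step 4: row=18, L[18]='r', prepend. Next row=LF[18]=22
  step 5: row=22, L[22]='R', prepend. Next row=LF[22]=16
  step 6: row=16, L[16]='Q', prepend. Next row=LF[16]=11
  step 7: row=11, L[11]='P', prepend. Next row=LF[11]=3
  step 8: row=3, L[3]='Q', prepend. Next row=LF[3]=8
  step 9: row=8, L[8]='r', prepend. Next row=LF[8]=19
  step 10: row=19, L[19]='R', prepend. Next row=LF[19]=15
  step 11: row=15, L[15]='r', prepend. Next row=LF[15]=20
  step 12: row=20, L[20]='Q', prepend. Next row=LF[20]=12
  step 13: row=12, L[12]='Q', prepend. Next row=LF[12]=10
  step 14: row=10, L[10]='R', prepend. Next row=LF[10]=14
  step 15: row=14, L[14]='P', prepend. Next row=LF[14]=5
  step 16: row=5, L[5]='P', prepend. Next row=LF[5]=2
  step 17: row=2, L[2]='P', prepend. Next row=LF[2]=1
  step 18: row=1, L[1]='Q', prepend. Next row=LF[1]=7
  step 19: row=7, L[7]='p', prepend. Next row=LF[7]=17
  step 20: row=17, L[17]='r', prepend. Next row=LF[17]=21
  step 21: row=21, L[21]='Q', prepend. Next row=LF[21]=13
  step 22: row=13, L[13]='P', prepend. Next row=LF[13]=4
  step 23: row=4, L[4]='Q', prepend. Next row=LF[4]=9
Reversed output: QPQrpQPPPRQQrRrQPQRrrQ$

Answer: QPQrpQPPPRQQrRrQPQRrrQ$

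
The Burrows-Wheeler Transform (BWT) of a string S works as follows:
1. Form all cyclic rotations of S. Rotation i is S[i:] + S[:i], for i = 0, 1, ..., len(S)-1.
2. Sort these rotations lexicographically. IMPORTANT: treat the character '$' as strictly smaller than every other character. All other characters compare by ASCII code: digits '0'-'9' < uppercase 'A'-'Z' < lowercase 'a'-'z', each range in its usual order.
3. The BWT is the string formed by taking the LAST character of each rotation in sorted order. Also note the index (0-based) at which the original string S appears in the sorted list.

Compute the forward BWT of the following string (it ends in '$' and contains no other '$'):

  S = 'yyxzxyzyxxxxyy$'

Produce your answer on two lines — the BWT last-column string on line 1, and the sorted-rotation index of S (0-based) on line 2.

Answer: yyxxxzyyzyx$xxy
11

Derivation:
All 15 rotations (rotation i = S[i:]+S[:i]):
  rot[0] = yyxzxyzyxxxxyy$
  rot[1] = yxzxyzyxxxxyy$y
  rot[2] = xzxyzyxxxxyy$yy
  rot[3] = zxyzyxxxxyy$yyx
  rot[4] = xyzyxxxxyy$yyxz
  rot[5] = yzyxxxxyy$yyxzx
  rot[6] = zyxxxxyy$yyxzxy
  rot[7] = yxxxxyy$yyxzxyz
  rot[8] = xxxxyy$yyxzxyzy
  rot[9] = xxxyy$yyxzxyzyx
  rot[10] = xxyy$yyxzxyzyxx
  rot[11] = xyy$yyxzxyzyxxx
  rot[12] = yy$yyxzxyzyxxxx
  rot[13] = y$yyxzxyzyxxxxy
  rot[14] = $yyxzxyzyxxxxyy
Sorted (with $ < everything):
  sorted[0] = $yyxzxyzyxxxxyy  (last char: 'y')
  sorted[1] = xxxxyy$yyxzxyzy  (last char: 'y')
  sorted[2] = xxxyy$yyxzxyzyx  (last char: 'x')
  sorted[3] = xxyy$yyxzxyzyxx  (last char: 'x')
  sorted[4] = xyy$yyxzxyzyxxx  (last char: 'x')
  sorted[5] = xyzyxxxxyy$yyxz  (last char: 'z')
  sorted[6] = xzxyzyxxxxyy$yy  (last char: 'y')
  sorted[7] = y$yyxzxyzyxxxxy  (last char: 'y')
  sorted[8] = yxxxxyy$yyxzxyz  (last char: 'z')
  sorted[9] = yxzxyzyxxxxyy$y  (last char: 'y')
  sorted[10] = yy$yyxzxyzyxxxx  (last char: 'x')
  sorted[11] = yyxzxyzyxxxxyy$  (last char: '$')
  sorted[12] = yzyxxxxyy$yyxzx  (last char: 'x')
  sorted[13] = zxyzyxxxxyy$yyx  (last char: 'x')
  sorted[14] = zyxxxxyy$yyxzxy  (last char: 'y')
Last column: yyxxxzyyzyx$xxy
Original string S is at sorted index 11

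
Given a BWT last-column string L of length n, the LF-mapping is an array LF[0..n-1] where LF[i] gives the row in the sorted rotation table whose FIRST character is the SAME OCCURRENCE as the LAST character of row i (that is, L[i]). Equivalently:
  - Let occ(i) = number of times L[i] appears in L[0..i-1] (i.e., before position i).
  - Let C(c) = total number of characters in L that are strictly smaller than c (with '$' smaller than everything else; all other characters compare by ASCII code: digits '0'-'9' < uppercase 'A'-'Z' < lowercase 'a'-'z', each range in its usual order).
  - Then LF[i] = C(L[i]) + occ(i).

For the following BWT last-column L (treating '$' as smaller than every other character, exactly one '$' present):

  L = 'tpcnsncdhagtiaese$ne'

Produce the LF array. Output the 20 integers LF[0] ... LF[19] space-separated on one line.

Char counts: '$':1, 'a':2, 'c':2, 'd':1, 'e':3, 'g':1, 'h':1, 'i':1, 'n':3, 'p':1, 's':2, 't':2
C (first-col start): C('$')=0, C('a')=1, C('c')=3, C('d')=5, C('e')=6, C('g')=9, C('h')=10, C('i')=11, C('n')=12, C('p')=15, C('s')=16, C('t')=18
L[0]='t': occ=0, LF[0]=C('t')+0=18+0=18
L[1]='p': occ=0, LF[1]=C('p')+0=15+0=15
L[2]='c': occ=0, LF[2]=C('c')+0=3+0=3
L[3]='n': occ=0, LF[3]=C('n')+0=12+0=12
L[4]='s': occ=0, LF[4]=C('s')+0=16+0=16
L[5]='n': occ=1, LF[5]=C('n')+1=12+1=13
L[6]='c': occ=1, LF[6]=C('c')+1=3+1=4
L[7]='d': occ=0, LF[7]=C('d')+0=5+0=5
L[8]='h': occ=0, LF[8]=C('h')+0=10+0=10
L[9]='a': occ=0, LF[9]=C('a')+0=1+0=1
L[10]='g': occ=0, LF[10]=C('g')+0=9+0=9
L[11]='t': occ=1, LF[11]=C('t')+1=18+1=19
L[12]='i': occ=0, LF[12]=C('i')+0=11+0=11
L[13]='a': occ=1, LF[13]=C('a')+1=1+1=2
L[14]='e': occ=0, LF[14]=C('e')+0=6+0=6
L[15]='s': occ=1, LF[15]=C('s')+1=16+1=17
L[16]='e': occ=1, LF[16]=C('e')+1=6+1=7
L[17]='$': occ=0, LF[17]=C('$')+0=0+0=0
L[18]='n': occ=2, LF[18]=C('n')+2=12+2=14
L[19]='e': occ=2, LF[19]=C('e')+2=6+2=8

Answer: 18 15 3 12 16 13 4 5 10 1 9 19 11 2 6 17 7 0 14 8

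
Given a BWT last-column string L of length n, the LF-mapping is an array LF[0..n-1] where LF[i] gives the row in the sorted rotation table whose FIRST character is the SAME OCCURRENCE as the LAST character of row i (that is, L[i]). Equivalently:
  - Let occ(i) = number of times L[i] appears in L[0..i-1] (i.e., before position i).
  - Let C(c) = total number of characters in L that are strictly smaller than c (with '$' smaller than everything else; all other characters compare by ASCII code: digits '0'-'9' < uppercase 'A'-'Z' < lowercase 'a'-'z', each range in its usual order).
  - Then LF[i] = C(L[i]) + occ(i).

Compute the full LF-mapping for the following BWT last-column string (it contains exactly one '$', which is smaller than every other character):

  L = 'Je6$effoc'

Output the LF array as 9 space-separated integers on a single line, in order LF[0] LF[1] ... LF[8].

Answer: 2 4 1 0 5 6 7 8 3

Derivation:
Char counts: '$':1, '6':1, 'J':1, 'c':1, 'e':2, 'f':2, 'o':1
C (first-col start): C('$')=0, C('6')=1, C('J')=2, C('c')=3, C('e')=4, C('f')=6, C('o')=8
L[0]='J': occ=0, LF[0]=C('J')+0=2+0=2
L[1]='e': occ=0, LF[1]=C('e')+0=4+0=4
L[2]='6': occ=0, LF[2]=C('6')+0=1+0=1
L[3]='$': occ=0, LF[3]=C('$')+0=0+0=0
L[4]='e': occ=1, LF[4]=C('e')+1=4+1=5
L[5]='f': occ=0, LF[5]=C('f')+0=6+0=6
L[6]='f': occ=1, LF[6]=C('f')+1=6+1=7
L[7]='o': occ=0, LF[7]=C('o')+0=8+0=8
L[8]='c': occ=0, LF[8]=C('c')+0=3+0=3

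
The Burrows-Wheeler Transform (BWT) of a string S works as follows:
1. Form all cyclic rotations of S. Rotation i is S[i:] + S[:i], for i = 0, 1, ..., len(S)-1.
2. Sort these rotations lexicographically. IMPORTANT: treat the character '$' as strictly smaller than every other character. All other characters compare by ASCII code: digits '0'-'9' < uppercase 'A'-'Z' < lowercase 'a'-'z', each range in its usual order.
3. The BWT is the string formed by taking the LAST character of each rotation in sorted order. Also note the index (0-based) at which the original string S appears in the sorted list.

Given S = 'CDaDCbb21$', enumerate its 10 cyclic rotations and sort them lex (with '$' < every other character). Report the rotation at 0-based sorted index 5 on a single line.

All 10 rotations (rotation i = S[i:]+S[:i]):
  rot[0] = CDaDCbb21$
  rot[1] = DaDCbb21$C
  rot[2] = aDCbb21$CD
  rot[3] = DCbb21$CDa
  rot[4] = Cbb21$CDaD
  rot[5] = bb21$CDaDC
  rot[6] = b21$CDaDCb
  rot[7] = 21$CDaDCbb
  rot[8] = 1$CDaDCbb2
  rot[9] = $CDaDCbb21
Sorted (with $ < everything):
  sorted[0] = $CDaDCbb21
  sorted[1] = 1$CDaDCbb2
  sorted[2] = 21$CDaDCbb
  sorted[3] = CDaDCbb21$
  sorted[4] = Cbb21$CDaD
  sorted[5] = DCbb21$CDa
  sorted[6] = DaDCbb21$C
  sorted[7] = aDCbb21$CD
  sorted[8] = b21$CDaDCb
  sorted[9] = bb21$CDaDC
sorted[5] = DCbb21$CDa

Answer: DCbb21$CDa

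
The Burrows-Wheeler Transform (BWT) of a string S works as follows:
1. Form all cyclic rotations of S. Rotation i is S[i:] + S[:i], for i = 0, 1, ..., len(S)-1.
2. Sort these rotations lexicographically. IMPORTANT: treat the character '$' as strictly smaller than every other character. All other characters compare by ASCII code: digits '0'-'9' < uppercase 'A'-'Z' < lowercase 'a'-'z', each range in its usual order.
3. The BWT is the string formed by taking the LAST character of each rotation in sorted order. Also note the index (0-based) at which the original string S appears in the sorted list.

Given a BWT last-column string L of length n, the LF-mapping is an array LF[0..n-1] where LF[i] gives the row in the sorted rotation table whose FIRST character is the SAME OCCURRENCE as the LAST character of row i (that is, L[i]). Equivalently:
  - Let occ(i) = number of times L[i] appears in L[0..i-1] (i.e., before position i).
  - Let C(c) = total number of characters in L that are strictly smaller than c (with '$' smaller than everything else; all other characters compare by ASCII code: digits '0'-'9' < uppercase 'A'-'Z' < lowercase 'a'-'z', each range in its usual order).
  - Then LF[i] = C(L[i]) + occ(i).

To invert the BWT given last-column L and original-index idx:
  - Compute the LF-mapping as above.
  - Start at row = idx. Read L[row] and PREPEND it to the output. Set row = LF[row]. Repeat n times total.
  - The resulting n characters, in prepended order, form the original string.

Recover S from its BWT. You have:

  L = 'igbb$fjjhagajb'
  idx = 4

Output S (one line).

Answer: bbajfbjjgahgi$

Derivation:
LF mapping: 10 7 3 4 0 6 11 12 9 1 8 2 13 5
Walk LF starting at row 4, prepending L[row]:
  step 1: row=4, L[4]='$', prepend. Next row=LF[4]=0
  step 2: row=0, L[0]='i', prepend. Next row=LF[0]=10
  step 3: row=10, L[10]='g', prepend. Next row=LF[10]=8
  step 4: row=8, L[8]='h', prepend. Next row=LF[8]=9
  step 5: row=9, L[9]='a', prepend. Next row=LF[9]=1
  step 6: row=1, L[1]='g', prepend. Next row=LF[1]=7
  step 7: row=7, L[7]='j', prepend. Next row=LF[7]=12
  step 8: row=12, L[12]='j', prepend. Next row=LF[12]=13
  step 9: row=13, L[13]='b', prepend. Next row=LF[13]=5
  step 10: row=5, L[5]='f', prepend. Next row=LF[5]=6
  step 11: row=6, L[6]='j', prepend. Next row=LF[6]=11
  step 12: row=11, L[11]='a', prepend. Next row=LF[11]=2
  step 13: row=2, L[2]='b', prepend. Next row=LF[2]=3
  step 14: row=3, L[3]='b', prepend. Next row=LF[3]=4
Reversed output: bbajfbjjgahgi$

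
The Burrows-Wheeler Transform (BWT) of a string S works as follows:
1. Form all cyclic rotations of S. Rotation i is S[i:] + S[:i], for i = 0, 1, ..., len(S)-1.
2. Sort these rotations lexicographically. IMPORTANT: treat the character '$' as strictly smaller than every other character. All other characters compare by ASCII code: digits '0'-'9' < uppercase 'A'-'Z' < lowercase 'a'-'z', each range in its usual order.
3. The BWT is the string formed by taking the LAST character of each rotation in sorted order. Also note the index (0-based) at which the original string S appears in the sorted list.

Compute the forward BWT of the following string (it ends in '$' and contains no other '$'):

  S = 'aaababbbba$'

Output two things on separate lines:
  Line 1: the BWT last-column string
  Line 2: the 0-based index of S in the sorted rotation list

All 11 rotations (rotation i = S[i:]+S[:i]):
  rot[0] = aaababbbba$
  rot[1] = aababbbba$a
  rot[2] = ababbbba$aa
  rot[3] = babbbba$aaa
  rot[4] = abbbba$aaab
  rot[5] = bbbba$aaaba
  rot[6] = bbba$aaabab
  rot[7] = bba$aaababb
  rot[8] = ba$aaababbb
  rot[9] = a$aaababbbb
  rot[10] = $aaababbbba
Sorted (with $ < everything):
  sorted[0] = $aaababbbba  (last char: 'a')
  sorted[1] = a$aaababbbb  (last char: 'b')
  sorted[2] = aaababbbba$  (last char: '$')
  sorted[3] = aababbbba$a  (last char: 'a')
  sorted[4] = ababbbba$aa  (last char: 'a')
  sorted[5] = abbbba$aaab  (last char: 'b')
  sorted[6] = ba$aaababbb  (last char: 'b')
  sorted[7] = babbbba$aaa  (last char: 'a')
  sorted[8] = bba$aaababb  (last char: 'b')
  sorted[9] = bbba$aaabab  (last char: 'b')
  sorted[10] = bbbba$aaaba  (last char: 'a')
Last column: ab$aabbabba
Original string S is at sorted index 2

Answer: ab$aabbabba
2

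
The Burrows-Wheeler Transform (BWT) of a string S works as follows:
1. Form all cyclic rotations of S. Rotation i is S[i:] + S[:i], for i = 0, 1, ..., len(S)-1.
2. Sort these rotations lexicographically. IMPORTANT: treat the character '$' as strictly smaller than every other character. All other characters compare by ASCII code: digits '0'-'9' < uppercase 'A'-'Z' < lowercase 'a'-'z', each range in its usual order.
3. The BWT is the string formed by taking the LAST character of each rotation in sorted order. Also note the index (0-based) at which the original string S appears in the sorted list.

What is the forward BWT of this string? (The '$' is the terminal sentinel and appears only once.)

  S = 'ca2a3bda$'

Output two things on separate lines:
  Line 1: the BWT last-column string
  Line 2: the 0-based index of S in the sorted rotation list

Answer: aaadc23$b
7

Derivation:
All 9 rotations (rotation i = S[i:]+S[:i]):
  rot[0] = ca2a3bda$
  rot[1] = a2a3bda$c
  rot[2] = 2a3bda$ca
  rot[3] = a3bda$ca2
  rot[4] = 3bda$ca2a
  rot[5] = bda$ca2a3
  rot[6] = da$ca2a3b
  rot[7] = a$ca2a3bd
  rot[8] = $ca2a3bda
Sorted (with $ < everything):
  sorted[0] = $ca2a3bda  (last char: 'a')
  sorted[1] = 2a3bda$ca  (last char: 'a')
  sorted[2] = 3bda$ca2a  (last char: 'a')
  sorted[3] = a$ca2a3bd  (last char: 'd')
  sorted[4] = a2a3bda$c  (last char: 'c')
  sorted[5] = a3bda$ca2  (last char: '2')
  sorted[6] = bda$ca2a3  (last char: '3')
  sorted[7] = ca2a3bda$  (last char: '$')
  sorted[8] = da$ca2a3b  (last char: 'b')
Last column: aaadc23$b
Original string S is at sorted index 7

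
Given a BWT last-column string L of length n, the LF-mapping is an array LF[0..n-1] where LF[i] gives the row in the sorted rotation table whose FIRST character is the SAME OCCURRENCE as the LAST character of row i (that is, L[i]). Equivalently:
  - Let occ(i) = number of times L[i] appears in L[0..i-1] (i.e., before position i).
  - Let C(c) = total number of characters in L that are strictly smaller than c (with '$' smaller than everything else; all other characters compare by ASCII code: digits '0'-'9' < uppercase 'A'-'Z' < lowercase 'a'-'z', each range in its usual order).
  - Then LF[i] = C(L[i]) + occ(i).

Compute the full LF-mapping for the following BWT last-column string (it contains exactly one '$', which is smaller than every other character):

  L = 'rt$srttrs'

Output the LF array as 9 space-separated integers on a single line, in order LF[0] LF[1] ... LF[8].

Char counts: '$':1, 'r':3, 's':2, 't':3
C (first-col start): C('$')=0, C('r')=1, C('s')=4, C('t')=6
L[0]='r': occ=0, LF[0]=C('r')+0=1+0=1
L[1]='t': occ=0, LF[1]=C('t')+0=6+0=6
L[2]='$': occ=0, LF[2]=C('$')+0=0+0=0
L[3]='s': occ=0, LF[3]=C('s')+0=4+0=4
L[4]='r': occ=1, LF[4]=C('r')+1=1+1=2
L[5]='t': occ=1, LF[5]=C('t')+1=6+1=7
L[6]='t': occ=2, LF[6]=C('t')+2=6+2=8
L[7]='r': occ=2, LF[7]=C('r')+2=1+2=3
L[8]='s': occ=1, LF[8]=C('s')+1=4+1=5

Answer: 1 6 0 4 2 7 8 3 5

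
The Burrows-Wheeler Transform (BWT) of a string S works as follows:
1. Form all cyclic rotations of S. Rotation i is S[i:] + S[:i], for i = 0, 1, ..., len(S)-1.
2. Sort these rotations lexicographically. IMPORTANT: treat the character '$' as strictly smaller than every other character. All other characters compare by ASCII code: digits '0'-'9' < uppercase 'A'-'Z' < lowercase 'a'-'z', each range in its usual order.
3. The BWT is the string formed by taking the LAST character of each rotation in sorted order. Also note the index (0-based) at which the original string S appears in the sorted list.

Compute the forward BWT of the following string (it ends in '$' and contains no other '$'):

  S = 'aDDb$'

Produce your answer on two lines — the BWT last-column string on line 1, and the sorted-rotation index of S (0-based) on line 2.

Answer: baD$D
3

Derivation:
All 5 rotations (rotation i = S[i:]+S[:i]):
  rot[0] = aDDb$
  rot[1] = DDb$a
  rot[2] = Db$aD
  rot[3] = b$aDD
  rot[4] = $aDDb
Sorted (with $ < everything):
  sorted[0] = $aDDb  (last char: 'b')
  sorted[1] = DDb$a  (last char: 'a')
  sorted[2] = Db$aD  (last char: 'D')
  sorted[3] = aDDb$  (last char: '$')
  sorted[4] = b$aDD  (last char: 'D')
Last column: baD$D
Original string S is at sorted index 3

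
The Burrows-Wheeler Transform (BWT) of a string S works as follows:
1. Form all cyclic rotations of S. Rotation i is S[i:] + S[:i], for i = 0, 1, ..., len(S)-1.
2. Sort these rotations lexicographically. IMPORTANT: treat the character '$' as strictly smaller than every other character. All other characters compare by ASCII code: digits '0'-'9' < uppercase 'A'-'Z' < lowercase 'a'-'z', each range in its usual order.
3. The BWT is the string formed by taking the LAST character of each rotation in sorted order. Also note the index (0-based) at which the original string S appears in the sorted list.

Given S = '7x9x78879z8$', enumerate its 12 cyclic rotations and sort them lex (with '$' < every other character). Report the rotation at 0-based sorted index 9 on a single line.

Answer: x78879z8$7x9

Derivation:
All 12 rotations (rotation i = S[i:]+S[:i]):
  rot[0] = 7x9x78879z8$
  rot[1] = x9x78879z8$7
  rot[2] = 9x78879z8$7x
  rot[3] = x78879z8$7x9
  rot[4] = 78879z8$7x9x
  rot[5] = 8879z8$7x9x7
  rot[6] = 879z8$7x9x78
  rot[7] = 79z8$7x9x788
  rot[8] = 9z8$7x9x7887
  rot[9] = z8$7x9x78879
  rot[10] = 8$7x9x78879z
  rot[11] = $7x9x78879z8
Sorted (with $ < everything):
  sorted[0] = $7x9x78879z8
  sorted[1] = 78879z8$7x9x
  sorted[2] = 79z8$7x9x788
  sorted[3] = 7x9x78879z8$
  sorted[4] = 8$7x9x78879z
  sorted[5] = 879z8$7x9x78
  sorted[6] = 8879z8$7x9x7
  sorted[7] = 9x78879z8$7x
  sorted[8] = 9z8$7x9x7887
  sorted[9] = x78879z8$7x9
  sorted[10] = x9x78879z8$7
  sorted[11] = z8$7x9x78879
sorted[9] = x78879z8$7x9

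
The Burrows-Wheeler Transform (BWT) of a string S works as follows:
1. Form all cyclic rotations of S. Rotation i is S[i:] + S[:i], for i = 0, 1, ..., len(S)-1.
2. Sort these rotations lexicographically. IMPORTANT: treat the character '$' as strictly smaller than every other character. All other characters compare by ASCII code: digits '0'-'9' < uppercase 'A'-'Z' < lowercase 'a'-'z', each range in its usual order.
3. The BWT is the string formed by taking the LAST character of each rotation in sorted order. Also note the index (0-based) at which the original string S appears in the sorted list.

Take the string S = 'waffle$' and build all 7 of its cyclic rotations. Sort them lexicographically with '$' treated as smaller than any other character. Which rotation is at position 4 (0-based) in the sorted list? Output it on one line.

All 7 rotations (rotation i = S[i:]+S[:i]):
  rot[0] = waffle$
  rot[1] = affle$w
  rot[2] = ffle$wa
  rot[3] = fle$waf
  rot[4] = le$waff
  rot[5] = e$waffl
  rot[6] = $waffle
Sorted (with $ < everything):
  sorted[0] = $waffle
  sorted[1] = affle$w
  sorted[2] = e$waffl
  sorted[3] = ffle$wa
  sorted[4] = fle$waf
  sorted[5] = le$waff
  sorted[6] = waffle$
sorted[4] = fle$waf

Answer: fle$waf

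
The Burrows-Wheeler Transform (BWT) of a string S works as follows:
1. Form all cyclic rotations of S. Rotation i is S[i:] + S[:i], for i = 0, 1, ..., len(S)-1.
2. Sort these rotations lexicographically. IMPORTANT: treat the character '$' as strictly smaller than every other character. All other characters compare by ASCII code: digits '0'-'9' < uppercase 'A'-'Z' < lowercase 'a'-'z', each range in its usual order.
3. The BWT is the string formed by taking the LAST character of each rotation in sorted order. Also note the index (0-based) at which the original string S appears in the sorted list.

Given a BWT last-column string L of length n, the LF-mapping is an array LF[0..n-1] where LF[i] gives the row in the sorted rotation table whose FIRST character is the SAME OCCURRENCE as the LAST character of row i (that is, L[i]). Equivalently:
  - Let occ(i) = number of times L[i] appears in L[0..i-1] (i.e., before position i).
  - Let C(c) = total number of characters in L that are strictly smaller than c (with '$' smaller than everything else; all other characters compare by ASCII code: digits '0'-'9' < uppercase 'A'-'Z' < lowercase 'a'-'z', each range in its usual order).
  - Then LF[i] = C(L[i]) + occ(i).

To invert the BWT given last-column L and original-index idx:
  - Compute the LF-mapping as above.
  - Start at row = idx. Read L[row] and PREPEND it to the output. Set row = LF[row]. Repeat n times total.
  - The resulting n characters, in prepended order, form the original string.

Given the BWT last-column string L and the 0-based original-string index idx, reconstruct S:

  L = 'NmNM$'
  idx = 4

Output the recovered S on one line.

LF mapping: 2 4 3 1 0
Walk LF starting at row 4, prepending L[row]:
  step 1: row=4, L[4]='$', prepend. Next row=LF[4]=0
  step 2: row=0, L[0]='N', prepend. Next row=LF[0]=2
  step 3: row=2, L[2]='N', prepend. Next row=LF[2]=3
  step 4: row=3, L[3]='M', prepend. Next row=LF[3]=1
  step 5: row=1, L[1]='m', prepend. Next row=LF[1]=4
Reversed output: mMNN$

Answer: mMNN$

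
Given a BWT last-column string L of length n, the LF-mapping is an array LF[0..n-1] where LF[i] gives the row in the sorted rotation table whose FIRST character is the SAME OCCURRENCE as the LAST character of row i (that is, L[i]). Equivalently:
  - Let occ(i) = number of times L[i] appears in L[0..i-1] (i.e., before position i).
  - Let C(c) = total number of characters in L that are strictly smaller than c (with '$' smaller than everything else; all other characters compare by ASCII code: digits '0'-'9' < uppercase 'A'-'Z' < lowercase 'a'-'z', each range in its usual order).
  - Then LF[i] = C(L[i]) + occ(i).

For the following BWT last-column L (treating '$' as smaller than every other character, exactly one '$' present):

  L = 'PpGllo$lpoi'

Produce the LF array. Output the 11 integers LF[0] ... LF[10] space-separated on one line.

Answer: 2 9 1 4 5 7 0 6 10 8 3

Derivation:
Char counts: '$':1, 'G':1, 'P':1, 'i':1, 'l':3, 'o':2, 'p':2
C (first-col start): C('$')=0, C('G')=1, C('P')=2, C('i')=3, C('l')=4, C('o')=7, C('p')=9
L[0]='P': occ=0, LF[0]=C('P')+0=2+0=2
L[1]='p': occ=0, LF[1]=C('p')+0=9+0=9
L[2]='G': occ=0, LF[2]=C('G')+0=1+0=1
L[3]='l': occ=0, LF[3]=C('l')+0=4+0=4
L[4]='l': occ=1, LF[4]=C('l')+1=4+1=5
L[5]='o': occ=0, LF[5]=C('o')+0=7+0=7
L[6]='$': occ=0, LF[6]=C('$')+0=0+0=0
L[7]='l': occ=2, LF[7]=C('l')+2=4+2=6
L[8]='p': occ=1, LF[8]=C('p')+1=9+1=10
L[9]='o': occ=1, LF[9]=C('o')+1=7+1=8
L[10]='i': occ=0, LF[10]=C('i')+0=3+0=3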